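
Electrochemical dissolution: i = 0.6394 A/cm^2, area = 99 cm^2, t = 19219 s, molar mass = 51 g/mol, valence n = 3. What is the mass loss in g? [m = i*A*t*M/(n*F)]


Apply Faraday's law: m = i*A*t*M / (n*F)
Total charge passed Q = i*A*t = 0.6394*99*19219 = 1216574.2314 C
m = Q*M/(n*F) = 1216574.2314*51/(3*96485) = 214.352 g

214.352 g


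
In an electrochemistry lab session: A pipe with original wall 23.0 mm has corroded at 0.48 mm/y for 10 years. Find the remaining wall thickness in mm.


Remaining wall = original − CR × time
t = 23.0 − 0.48*10 = 23.0 − 4.8 = 18.2 mm

18.2 mm


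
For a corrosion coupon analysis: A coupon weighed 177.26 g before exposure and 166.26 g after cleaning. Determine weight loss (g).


Weight loss = initial − final
WL = 177.26 − 166.26 = 11.0 g

11.0 g


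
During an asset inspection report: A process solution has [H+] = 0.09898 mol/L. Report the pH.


pH = −log10[H+]
pH = −log10(0.09898) = 1.0

1.0


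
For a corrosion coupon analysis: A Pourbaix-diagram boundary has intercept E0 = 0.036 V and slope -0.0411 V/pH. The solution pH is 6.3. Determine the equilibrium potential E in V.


Apply the Pourbaix line equation: E = E0 + slope*pH
E = 0.036 + (-0.0411)*6.3 = 0.036 + (-0.25893) = -0.22293 V
Rounded to 3 decimal places: E = -0.223 V

-0.223 V


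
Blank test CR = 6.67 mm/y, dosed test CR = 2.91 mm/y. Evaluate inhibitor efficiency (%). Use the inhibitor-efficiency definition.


Apply the inhibitor-efficiency definition: IE = (CR_blank − CR_inh)/CR_blank × 100
IE = (6.67 − 2.91) / 6.67 × 100
IE = 3.76 / 6.67 × 100 = 56.4 %

56.4 %


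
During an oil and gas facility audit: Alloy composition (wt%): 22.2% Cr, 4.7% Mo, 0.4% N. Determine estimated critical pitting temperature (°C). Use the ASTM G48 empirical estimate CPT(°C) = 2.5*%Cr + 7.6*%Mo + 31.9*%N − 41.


Apply the ASTM G48 empirical CPT estimate: CPT(°C) = 2.5*%Cr + 7.6*%Mo + 31.9*%N − 41
2.5*22.2 = 55.5; 7.6*4.7 = 35.72; 31.9*0.4 = 12.76
CPT = 55.5 + 35.72 + 12.76 − 41 = 62.98 °C
Rounded to 0.1 °C: CPT ≈ 63.0 °C

63.0 °C


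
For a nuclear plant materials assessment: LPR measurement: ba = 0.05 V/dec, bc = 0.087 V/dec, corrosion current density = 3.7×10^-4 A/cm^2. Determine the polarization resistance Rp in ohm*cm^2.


Apply the Stern-Geary equation: Rp = ba*bc / (2.303*icorr*(ba+bc))
ba*bc = 0.05*0.087 = 0.00435
ba+bc = 0.137; 2.303*icorr*(ba+bc) = 2.303*3.7×10^-4*0.137 = 1.1673907×10^-4
Rp = 0.00435 / 1.1673907×10^-4 = 37.26 ohm*cm^2

37.26 ohm*cm^2


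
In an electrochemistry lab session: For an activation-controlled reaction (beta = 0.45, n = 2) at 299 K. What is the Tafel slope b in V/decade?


Apply the Tafel slope relation: b = 2.303*R*T/(beta*n*F)
Numerator: 2.303 * 8.314 * 299 = 5725.0
Denominator: 0.45 * 2 * 96485 = 86836.5
b = 5725.0 / 86836.5 = 0.066 V/decade

0.066 V/decade


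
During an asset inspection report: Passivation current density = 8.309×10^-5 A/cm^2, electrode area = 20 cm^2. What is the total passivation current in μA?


I = i_pass * A, then convert A → μA (×10^6)
I = 8.309×10^-5 * 20 * 10^6 = 1661.8 μA

1661.8 μA


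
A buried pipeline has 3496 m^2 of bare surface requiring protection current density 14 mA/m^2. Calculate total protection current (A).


I = area * current density, then convert mA → A (÷1000)
I = 3496 * 14 / 1000 = 48.94 A

48.94 A


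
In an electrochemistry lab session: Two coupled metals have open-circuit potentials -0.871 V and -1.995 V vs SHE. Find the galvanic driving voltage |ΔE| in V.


Driving voltage is the absolute potential difference.
|ΔE| = |-0.871 − (-1.995)| = 1.124 V

1.124 V


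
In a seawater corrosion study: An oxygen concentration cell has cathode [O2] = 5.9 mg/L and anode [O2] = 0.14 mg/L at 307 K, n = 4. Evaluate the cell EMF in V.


Apply the Nernst concentration-cell relation: E = (RT/nF)*ln(C_cathode/C_anode)
RT/nF = 8.314*307/(4*96485) = 0.00661346 V
ln(5.9/0.14) = 3.74107
E = 0.00661346 * 3.74107 = 0.02474 V

0.02474 V


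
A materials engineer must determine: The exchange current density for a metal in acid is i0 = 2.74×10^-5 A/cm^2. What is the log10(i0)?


i0 = 2.74×10^-5 A/cm^2
log10(i0) = -4.562

-4.562


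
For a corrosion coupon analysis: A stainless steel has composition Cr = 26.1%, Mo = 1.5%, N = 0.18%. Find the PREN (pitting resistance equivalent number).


Apply the PREN formula: PREN = Cr + 3.3*Mo + 16*N
PREN = 26.1 + 3.3*1.5 + 16*0.18
PREN = 26.1 + 4.95 + 2.88 = 33.93

33.93


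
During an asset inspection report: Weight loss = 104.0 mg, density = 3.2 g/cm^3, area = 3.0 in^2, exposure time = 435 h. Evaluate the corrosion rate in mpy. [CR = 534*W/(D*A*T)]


Apply the mpy weight-loss relation: CR = 534 * W / (D * A * T)
Numerator: 534 * 104.0 = 55536.0
Denominator: 3.2 * 3.0 * 435 = 4176.0
CR = 55536.0 / 4176.0 = 13.299 mpy

13.299 mpy


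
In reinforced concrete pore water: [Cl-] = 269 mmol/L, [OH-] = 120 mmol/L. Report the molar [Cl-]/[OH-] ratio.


Threshold parameter = [Cl-] / [OH-] (molar basis; both in mmol/L, so units cancel)
Ratio = 269 / 120 = 2.24

2.24


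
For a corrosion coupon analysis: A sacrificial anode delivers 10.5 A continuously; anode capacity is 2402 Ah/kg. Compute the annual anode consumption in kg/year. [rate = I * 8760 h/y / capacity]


Annual consumption = current * hours per year / capacity
Rate = 10.5 * 8760 / 2402 = 38.3 kg/year

38.3 kg/year


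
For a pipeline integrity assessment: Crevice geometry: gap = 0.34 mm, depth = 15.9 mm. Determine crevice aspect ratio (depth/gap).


Aspect ratio = depth / gap
Ratio = 15.9 / 0.34 = 46.8

46.8


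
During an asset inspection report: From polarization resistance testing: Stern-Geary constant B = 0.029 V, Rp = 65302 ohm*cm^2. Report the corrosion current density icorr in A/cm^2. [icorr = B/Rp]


Apply the Stern-Geary relation: icorr = B / Rp
icorr = 0.029 / 65302 = 4.441×10^-7 A/cm^2

4.441×10^-7 A/cm^2


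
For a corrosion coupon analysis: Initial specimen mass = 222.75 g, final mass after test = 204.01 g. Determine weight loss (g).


Weight loss = initial − final
WL = 222.75 − 204.01 = 18.74 g

18.74 g


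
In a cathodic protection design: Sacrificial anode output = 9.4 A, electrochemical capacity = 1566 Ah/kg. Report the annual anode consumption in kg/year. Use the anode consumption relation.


Annual consumption = current * hours per year / capacity
Rate = 9.4 * 8760 / 1566 = 52.6 kg/year

52.6 kg/year


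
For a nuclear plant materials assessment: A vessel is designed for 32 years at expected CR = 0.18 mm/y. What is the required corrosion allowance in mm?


Corrosion allowance = CR × design life
CA = 0.18 * 32 = 5.76 mm

5.76 mm


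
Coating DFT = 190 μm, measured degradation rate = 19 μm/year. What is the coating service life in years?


Service life = thickness / degradation rate
Life = 190 / 19 = 10.0 years

10.0 years


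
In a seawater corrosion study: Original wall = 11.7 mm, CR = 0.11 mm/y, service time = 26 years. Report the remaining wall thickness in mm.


Remaining wall = original − CR × time
t = 11.7 − 0.11*26 = 11.7 − 2.86 = 8.84 mm

8.84 mm


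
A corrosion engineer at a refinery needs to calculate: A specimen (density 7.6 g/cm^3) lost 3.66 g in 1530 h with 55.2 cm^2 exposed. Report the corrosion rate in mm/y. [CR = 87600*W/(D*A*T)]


Apply the mm/y weight-loss relation: CR = 87600 * W / (D * A * T)
Numerator: 87600 * 3.66 = 320616.0
Denominator: 7.6 * 55.2 * 1530 = 641865.6
CR = 320616.0 / 641865.6 = 0.499506 mm/y

0.499506 mm/y


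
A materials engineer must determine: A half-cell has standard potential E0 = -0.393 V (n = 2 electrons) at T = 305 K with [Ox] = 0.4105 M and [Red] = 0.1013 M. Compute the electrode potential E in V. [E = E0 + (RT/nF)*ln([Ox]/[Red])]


Apply the Nernst equation: E = E0 + (RT/nF)*ln([Ox]/[Red])
Step 1: RT/nF = 8.314*305/(2*96485) = 0.01314075 V
Step 2: [Ox]/[Red] = 0.4105/0.1013 = 4.05232
Step 3: ln(4.05232) = 1.39929
Step 4: correction = 0.01314075 * 1.39929 = 0.018 V
E = -0.393 + 0.018 = -0.375 V

-0.375 V


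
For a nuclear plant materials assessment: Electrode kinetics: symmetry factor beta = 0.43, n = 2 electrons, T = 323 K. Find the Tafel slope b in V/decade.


Apply the Tafel slope relation: b = 2.303*R*T/(beta*n*F)
Numerator: 2.303 * 8.314 * 323 = 6184.53
Denominator: 0.43 * 2 * 96485 = 82977.1
b = 6184.53 / 82977.1 = 0.0745 V/decade

0.0745 V/decade


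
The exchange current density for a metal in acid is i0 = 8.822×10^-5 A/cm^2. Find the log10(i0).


i0 = 8.822×10^-5 A/cm^2
log10(i0) = -4.054

-4.054


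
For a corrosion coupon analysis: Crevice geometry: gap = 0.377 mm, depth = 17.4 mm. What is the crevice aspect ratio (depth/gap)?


Aspect ratio = depth / gap
Ratio = 17.4 / 0.377 = 46.2

46.2


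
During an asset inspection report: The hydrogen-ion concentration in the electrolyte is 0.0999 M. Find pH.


pH = −log10[H+]
pH = −log10(0.0999) = 1.0

1.0


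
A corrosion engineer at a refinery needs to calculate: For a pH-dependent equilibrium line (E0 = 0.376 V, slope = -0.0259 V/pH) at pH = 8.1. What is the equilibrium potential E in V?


Apply the Pourbaix line equation: E = E0 + slope*pH
E = 0.376 + (-0.0259)*8.1 = 0.376 + (-0.20979) = 0.16621 V
Rounded to 3 decimal places: E = 0.166 V

0.166 V


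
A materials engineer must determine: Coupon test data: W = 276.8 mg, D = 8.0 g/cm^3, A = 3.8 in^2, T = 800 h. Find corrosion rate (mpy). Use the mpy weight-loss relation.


Apply the mpy weight-loss relation: CR = 534 * W / (D * A * T)
Numerator: 534 * 276.8 = 147811.2
Denominator: 8.0 * 3.8 * 800 = 24320.0
CR = 147811.2 / 24320.0 = 6.078 mpy

6.078 mpy


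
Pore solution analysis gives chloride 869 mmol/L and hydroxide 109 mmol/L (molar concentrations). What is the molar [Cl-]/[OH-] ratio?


Threshold parameter = [Cl-] / [OH-] (molar basis; both in mmol/L, so units cancel)
Ratio = 869 / 109 = 7.97

7.97


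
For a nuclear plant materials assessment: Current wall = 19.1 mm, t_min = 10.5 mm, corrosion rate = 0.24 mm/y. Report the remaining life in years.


Apply the remaining-life relation: RL = (t_current − t_min) / CR
RL = (19.1 − 10.5) / 0.24 = 8.6 / 0.24 = 35.8 years

35.8 years


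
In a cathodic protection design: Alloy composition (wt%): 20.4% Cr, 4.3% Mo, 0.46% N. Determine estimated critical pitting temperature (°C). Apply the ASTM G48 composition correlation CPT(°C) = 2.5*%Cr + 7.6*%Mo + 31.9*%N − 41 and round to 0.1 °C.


Apply the ASTM G48 empirical CPT estimate: CPT(°C) = 2.5*%Cr + 7.6*%Mo + 31.9*%N − 41
2.5*20.4 = 51; 7.6*4.3 = 32.68; 31.9*0.46 = 14.674
CPT = 51 + 32.68 + 14.674 − 41 = 57.354 °C
Rounded to 0.1 °C: CPT ≈ 57.4 °C

57.4 °C


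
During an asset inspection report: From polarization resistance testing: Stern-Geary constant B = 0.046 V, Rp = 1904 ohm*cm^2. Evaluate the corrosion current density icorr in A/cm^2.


Apply the Stern-Geary relation: icorr = B / Rp
icorr = 0.046 / 1904 = 2.416×10^-5 A/cm^2

2.416×10^-5 A/cm^2


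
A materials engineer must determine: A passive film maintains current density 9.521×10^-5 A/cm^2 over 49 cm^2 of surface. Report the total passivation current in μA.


I = i_pass * A, then convert A → μA (×10^6)
I = 9.521×10^-5 * 49 * 10^6 = 4665.29 μA

4665.29 μA


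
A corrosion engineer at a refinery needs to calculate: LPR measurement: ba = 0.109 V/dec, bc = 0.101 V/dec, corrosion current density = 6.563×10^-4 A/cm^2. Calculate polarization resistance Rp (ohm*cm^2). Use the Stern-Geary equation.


Apply the Stern-Geary equation: Rp = ba*bc / (2.303*icorr*(ba+bc))
ba*bc = 0.109*0.101 = 0.011009
ba+bc = 0.21; 2.303*icorr*(ba+bc) = 2.303*6.563×10^-4*0.21 = 3.1740637×10^-4
Rp = 0.011009 / 3.1740637×10^-4 = 34.7 ohm*cm^2

34.7 ohm*cm^2


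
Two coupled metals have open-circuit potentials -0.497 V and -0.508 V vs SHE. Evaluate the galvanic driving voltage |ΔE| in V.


Driving voltage is the absolute potential difference.
|ΔE| = |-0.497 − (-0.508)| = 0.011 V

0.011 V


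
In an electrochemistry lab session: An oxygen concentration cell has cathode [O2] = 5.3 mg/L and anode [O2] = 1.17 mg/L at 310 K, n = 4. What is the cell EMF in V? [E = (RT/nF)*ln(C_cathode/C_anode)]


Apply the Nernst concentration-cell relation: E = (RT/nF)*ln(C_cathode/C_anode)
RT/nF = 8.314*310/(4*96485) = 0.00667808 V
ln(5.3/1.17) = 1.5107
E = 0.00667808 * 1.5107 = 0.01009 V

0.01009 V


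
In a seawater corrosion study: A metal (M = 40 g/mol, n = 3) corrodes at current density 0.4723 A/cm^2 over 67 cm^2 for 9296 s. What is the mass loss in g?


Apply Faraday's law: m = i*A*t*M / (n*F)
Total charge passed Q = i*A*t = 0.4723*67*9296 = 294163.5536 C
m = Q*M/(n*F) = 294163.5536*40/(3*96485) = 40.65068 g

40.65068 g


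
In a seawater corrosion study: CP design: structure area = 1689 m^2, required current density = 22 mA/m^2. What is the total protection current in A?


I = area * current density, then convert mA → A (÷1000)
I = 1689 * 22 / 1000 = 37.16 A

37.16 A


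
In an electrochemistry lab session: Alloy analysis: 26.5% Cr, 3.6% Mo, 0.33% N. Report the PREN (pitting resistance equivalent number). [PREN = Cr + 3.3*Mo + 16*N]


Apply the PREN formula: PREN = Cr + 3.3*Mo + 16*N
PREN = 26.5 + 3.3*3.6 + 16*0.33
PREN = 26.5 + 11.88 + 5.28 = 43.66

43.66


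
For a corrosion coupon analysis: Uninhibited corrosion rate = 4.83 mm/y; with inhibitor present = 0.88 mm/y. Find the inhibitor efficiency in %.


Apply the inhibitor-efficiency definition: IE = (CR_blank − CR_inh)/CR_blank × 100
IE = (4.83 − 0.88) / 4.83 × 100
IE = 3.95 / 4.83 × 100 = 81.8 %

81.8 %


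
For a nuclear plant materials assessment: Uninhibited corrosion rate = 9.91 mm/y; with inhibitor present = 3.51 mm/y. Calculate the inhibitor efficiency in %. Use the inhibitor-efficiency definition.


Apply the inhibitor-efficiency definition: IE = (CR_blank − CR_inh)/CR_blank × 100
IE = (9.91 − 3.51) / 9.91 × 100
IE = 6.4 / 9.91 × 100 = 64.6 %

64.6 %


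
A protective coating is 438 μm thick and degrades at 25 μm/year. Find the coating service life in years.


Service life = thickness / degradation rate
Life = 438 / 25 = 17.5 years

17.5 years


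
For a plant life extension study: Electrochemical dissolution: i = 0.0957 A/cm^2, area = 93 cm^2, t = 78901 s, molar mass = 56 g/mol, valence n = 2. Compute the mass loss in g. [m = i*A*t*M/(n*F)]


Apply Faraday's law: m = i*A*t*M / (n*F)
Total charge passed Q = i*A*t = 0.0957*93*78901 = 702226.7901 C
m = Q*M/(n*F) = 702226.7901*56/(2*96485) = 203.7866 g

203.7866 g


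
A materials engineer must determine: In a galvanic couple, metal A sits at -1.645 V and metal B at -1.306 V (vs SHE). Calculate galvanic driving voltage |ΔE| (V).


Driving voltage is the absolute potential difference.
|ΔE| = |-1.645 − (-1.306)| = 0.339 V

0.339 V


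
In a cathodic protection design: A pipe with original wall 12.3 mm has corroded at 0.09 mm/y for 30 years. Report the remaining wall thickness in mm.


Remaining wall = original − CR × time
t = 12.3 − 0.09*30 = 12.3 − 2.7 = 9.6 mm

9.6 mm


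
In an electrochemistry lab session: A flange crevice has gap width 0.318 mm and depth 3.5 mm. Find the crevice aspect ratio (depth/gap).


Aspect ratio = depth / gap
Ratio = 3.5 / 0.318 = 11.0

11.0


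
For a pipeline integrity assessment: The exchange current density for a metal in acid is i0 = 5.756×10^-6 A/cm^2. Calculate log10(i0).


i0 = 5.756×10^-6 A/cm^2
log10(i0) = -5.24

-5.24


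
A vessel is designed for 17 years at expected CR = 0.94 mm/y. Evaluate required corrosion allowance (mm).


Corrosion allowance = CR × design life
CA = 0.94 * 17 = 15.98 mm

15.98 mm


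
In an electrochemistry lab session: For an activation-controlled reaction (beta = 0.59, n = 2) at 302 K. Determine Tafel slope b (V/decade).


Apply the Tafel slope relation: b = 2.303*R*T/(beta*n*F)
Numerator: 2.303 * 8.314 * 302 = 5782.44
Denominator: 0.59 * 2 * 96485 = 113852.3
b = 5782.44 / 113852.3 = 0.051 V/decade

0.051 V/decade


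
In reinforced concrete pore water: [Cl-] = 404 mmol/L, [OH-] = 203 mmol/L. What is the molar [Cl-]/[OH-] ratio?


Threshold parameter = [Cl-] / [OH-] (molar basis; both in mmol/L, so units cancel)
Ratio = 404 / 203 = 1.99

1.99


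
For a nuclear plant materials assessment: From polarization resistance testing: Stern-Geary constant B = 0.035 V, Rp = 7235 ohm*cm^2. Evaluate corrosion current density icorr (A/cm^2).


Apply the Stern-Geary relation: icorr = B / Rp
icorr = 0.035 / 7235 = 4.838×10^-6 A/cm^2

4.838×10^-6 A/cm^2


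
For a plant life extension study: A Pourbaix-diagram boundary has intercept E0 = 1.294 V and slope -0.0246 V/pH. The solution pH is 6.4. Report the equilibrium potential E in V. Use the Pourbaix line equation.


Apply the Pourbaix line equation: E = E0 + slope*pH
E = 1.294 + (-0.0246)*6.4 = 1.294 + (-0.15744) = 1.13656 V
Rounded to 4 decimal places: E = 1.1366 V

1.1366 V


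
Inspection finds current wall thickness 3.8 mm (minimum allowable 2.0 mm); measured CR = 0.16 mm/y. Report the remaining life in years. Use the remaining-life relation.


Apply the remaining-life relation: RL = (t_current − t_min) / CR
RL = (3.8 − 2.0) / 0.16 = 1.8 / 0.16 = 11.3 years

11.3 years


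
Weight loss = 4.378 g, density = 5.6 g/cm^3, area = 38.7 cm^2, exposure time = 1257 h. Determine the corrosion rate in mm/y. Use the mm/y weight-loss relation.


Apply the mm/y weight-loss relation: CR = 87600 * W / (D * A * T)
Numerator: 87600 * 4.378 = 383512.8
Denominator: 5.6 * 38.7 * 1257 = 272417.04
CR = 383512.8 / 272417.04 = 1.4078 mm/y

1.4078 mm/y


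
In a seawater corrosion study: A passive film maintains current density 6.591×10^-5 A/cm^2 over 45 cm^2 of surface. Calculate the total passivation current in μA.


I = i_pass * A, then convert A → μA (×10^6)
I = 6.591×10^-5 * 45 * 10^6 = 2965.95 μA

2965.95 μA


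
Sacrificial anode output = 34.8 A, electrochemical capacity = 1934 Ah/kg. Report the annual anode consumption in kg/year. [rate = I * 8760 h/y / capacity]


Annual consumption = current * hours per year / capacity
Rate = 34.8 * 8760 / 1934 = 157.6 kg/year

157.6 kg/year


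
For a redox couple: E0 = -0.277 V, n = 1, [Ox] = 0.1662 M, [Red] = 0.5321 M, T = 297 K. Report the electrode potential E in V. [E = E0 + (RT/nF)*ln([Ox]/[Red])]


Apply the Nernst equation: E = E0 + (RT/nF)*ln([Ox]/[Red])
Step 1: RT/nF = 8.314*297/(1*96485) = 0.02559214 V
Step 2: [Ox]/[Red] = 0.1662/0.5321 = 0.312347
Step 3: ln(0.312347) = -1.163641
Step 4: correction = 0.02559214 * -1.163641 = -0.03 V
E = -0.277 + -0.03 = -0.307 V

-0.307 V


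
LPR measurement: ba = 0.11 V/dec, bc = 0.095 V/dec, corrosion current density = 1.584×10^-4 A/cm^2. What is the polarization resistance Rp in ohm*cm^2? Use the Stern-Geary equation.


Apply the Stern-Geary equation: Rp = ba*bc / (2.303*icorr*(ba+bc))
ba*bc = 0.11*0.095 = 0.01045
ba+bc = 0.205; 2.303*icorr*(ba+bc) = 2.303*1.584×10^-4*0.205 = 7.4783016×10^-5
Rp = 0.01045 / 7.4783016×10^-5 = 139.7 ohm*cm^2

139.7 ohm*cm^2


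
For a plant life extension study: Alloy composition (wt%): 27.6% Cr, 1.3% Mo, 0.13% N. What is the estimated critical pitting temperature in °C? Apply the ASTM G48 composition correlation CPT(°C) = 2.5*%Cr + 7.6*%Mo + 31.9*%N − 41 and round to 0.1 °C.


Apply the ASTM G48 empirical CPT estimate: CPT(°C) = 2.5*%Cr + 7.6*%Mo + 31.9*%N − 41
2.5*27.6 = 69; 7.6*1.3 = 9.88; 31.9*0.13 = 4.147
CPT = 69 + 9.88 + 4.147 − 41 = 42.027 °C
Rounded to 0.1 °C: CPT ≈ 42.0 °C

42.0 °C


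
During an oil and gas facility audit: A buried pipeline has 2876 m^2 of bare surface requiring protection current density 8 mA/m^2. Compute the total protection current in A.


I = area * current density, then convert mA → A (÷1000)
I = 2876 * 8 / 1000 = 23.01 A

23.01 A


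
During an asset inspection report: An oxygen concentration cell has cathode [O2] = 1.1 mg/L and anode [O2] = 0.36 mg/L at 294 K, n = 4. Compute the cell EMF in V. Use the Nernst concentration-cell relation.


Apply the Nernst concentration-cell relation: E = (RT/nF)*ln(C_cathode/C_anode)
RT/nF = 8.314*294/(4*96485) = 0.00633341 V
ln(1.1/0.36) = 1.11696
E = 0.00633341 * 1.11696 = 0.00707 V

0.00707 V


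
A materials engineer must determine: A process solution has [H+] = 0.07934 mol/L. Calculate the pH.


pH = −log10[H+]
pH = −log10(0.07934) = 1.1

1.1


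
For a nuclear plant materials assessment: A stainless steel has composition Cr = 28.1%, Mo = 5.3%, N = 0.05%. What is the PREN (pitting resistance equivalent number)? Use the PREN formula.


Apply the PREN formula: PREN = Cr + 3.3*Mo + 16*N
PREN = 28.1 + 3.3*5.3 + 16*0.05
PREN = 28.1 + 17.49 + 0.8 = 46.39

46.39


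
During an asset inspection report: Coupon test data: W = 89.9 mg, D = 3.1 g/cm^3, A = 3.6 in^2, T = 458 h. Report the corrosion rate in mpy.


Apply the mpy weight-loss relation: CR = 534 * W / (D * A * T)
Numerator: 534 * 89.9 = 48006.6
Denominator: 3.1 * 3.6 * 458 = 5111.28
CR = 48006.6 / 5111.28 = 9.39229 mpy

9.39229 mpy


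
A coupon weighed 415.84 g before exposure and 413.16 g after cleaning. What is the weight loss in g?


Weight loss = initial − final
WL = 415.84 − 413.16 = 2.68 g

2.68 g


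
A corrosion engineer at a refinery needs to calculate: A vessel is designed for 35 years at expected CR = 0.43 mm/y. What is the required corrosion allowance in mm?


Corrosion allowance = CR × design life
CA = 0.43 * 35 = 15.05 mm

15.05 mm


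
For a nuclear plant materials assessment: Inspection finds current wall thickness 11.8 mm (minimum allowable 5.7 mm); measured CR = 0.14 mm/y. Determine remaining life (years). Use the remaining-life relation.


Apply the remaining-life relation: RL = (t_current − t_min) / CR
RL = (11.8 − 5.7) / 0.14 = 6.1 / 0.14 = 43.6 years

43.6 years


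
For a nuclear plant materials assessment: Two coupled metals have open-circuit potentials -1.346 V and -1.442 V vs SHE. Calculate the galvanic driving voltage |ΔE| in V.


Driving voltage is the absolute potential difference.
|ΔE| = |-1.346 − (-1.442)| = 0.096 V

0.096 V


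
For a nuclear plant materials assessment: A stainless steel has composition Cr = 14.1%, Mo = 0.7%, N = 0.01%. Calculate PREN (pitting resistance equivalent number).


Apply the PREN formula: PREN = Cr + 3.3*Mo + 16*N
PREN = 14.1 + 3.3*0.7 + 16*0.01
PREN = 14.1 + 2.31 + 0.16 = 16.57

16.57


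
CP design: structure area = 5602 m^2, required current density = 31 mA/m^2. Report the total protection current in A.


I = area * current density, then convert mA → A (÷1000)
I = 5602 * 31 / 1000 = 173.66 A

173.66 A


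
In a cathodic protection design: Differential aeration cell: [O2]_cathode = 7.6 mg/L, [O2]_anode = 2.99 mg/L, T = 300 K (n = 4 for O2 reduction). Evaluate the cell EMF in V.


Apply the Nernst concentration-cell relation: E = (RT/nF)*ln(C_cathode/C_anode)
RT/nF = 8.314*300/(4*96485) = 0.00646266 V
ln(7.6/2.99) = 0.93287
E = 0.00646266 * 0.93287 = 0.00603 V

0.00603 V


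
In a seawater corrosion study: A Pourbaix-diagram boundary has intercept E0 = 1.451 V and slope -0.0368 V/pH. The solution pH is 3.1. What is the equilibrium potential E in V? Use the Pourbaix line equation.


Apply the Pourbaix line equation: E = E0 + slope*pH
E = 1.451 + (-0.0368)*3.1 = 1.451 + (-0.11408) = 1.33692 V
Rounded to 4 decimal places: E = 1.3369 V

1.3369 V


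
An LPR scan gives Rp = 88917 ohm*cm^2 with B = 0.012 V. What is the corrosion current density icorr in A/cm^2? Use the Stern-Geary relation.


Apply the Stern-Geary relation: icorr = B / Rp
icorr = 0.012 / 88917 = 1.35×10^-7 A/cm^2

1.35×10^-7 A/cm^2


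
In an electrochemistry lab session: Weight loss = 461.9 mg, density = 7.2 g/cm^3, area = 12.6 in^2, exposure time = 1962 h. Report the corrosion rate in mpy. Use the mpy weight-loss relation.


Apply the mpy weight-loss relation: CR = 534 * W / (D * A * T)
Numerator: 534 * 461.9 = 246654.6
Denominator: 7.2 * 12.6 * 1962 = 177992.64
CR = 246654.6 / 177992.64 = 1.386 mpy

1.386 mpy


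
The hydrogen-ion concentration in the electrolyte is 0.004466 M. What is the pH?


pH = −log10[H+]
pH = −log10(0.004466) = 2.35

2.35


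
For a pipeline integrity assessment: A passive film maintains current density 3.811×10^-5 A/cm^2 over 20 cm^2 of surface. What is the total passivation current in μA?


I = i_pass * A, then convert A → μA (×10^6)
I = 3.811×10^-5 * 20 * 10^6 = 762.2 μA

762.2 μA


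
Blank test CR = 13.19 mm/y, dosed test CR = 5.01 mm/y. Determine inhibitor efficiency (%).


Apply the inhibitor-efficiency definition: IE = (CR_blank − CR_inh)/CR_blank × 100
IE = (13.19 − 5.01) / 13.19 × 100
IE = 8.18 / 13.19 × 100 = 62.0 %

62.0 %


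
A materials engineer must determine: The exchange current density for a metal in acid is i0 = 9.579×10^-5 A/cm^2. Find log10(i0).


i0 = 9.579×10^-5 A/cm^2
log10(i0) = -4.019

-4.019


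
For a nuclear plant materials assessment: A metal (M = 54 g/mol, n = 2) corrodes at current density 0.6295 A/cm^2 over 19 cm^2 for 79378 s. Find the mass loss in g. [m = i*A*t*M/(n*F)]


Apply Faraday's law: m = i*A*t*M / (n*F)
Total charge passed Q = i*A*t = 0.6295*19*79378 = 949400.569 C
m = Q*M/(n*F) = 949400.569*54/(2*96485) = 265.6767 g

265.6767 g


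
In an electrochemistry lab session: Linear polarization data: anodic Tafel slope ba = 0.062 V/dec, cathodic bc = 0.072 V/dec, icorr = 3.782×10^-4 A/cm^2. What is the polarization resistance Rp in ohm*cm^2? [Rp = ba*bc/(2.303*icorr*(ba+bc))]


Apply the Stern-Geary equation: Rp = ba*bc / (2.303*icorr*(ba+bc))
ba*bc = 0.062*0.072 = 0.004464
ba+bc = 0.134; 2.303*icorr*(ba+bc) = 2.303*3.782×10^-4*0.134 = 1.1671328×10^-4
Rp = 0.004464 / 1.1671328×10^-4 = 38.25 ohm*cm^2

38.25 ohm*cm^2


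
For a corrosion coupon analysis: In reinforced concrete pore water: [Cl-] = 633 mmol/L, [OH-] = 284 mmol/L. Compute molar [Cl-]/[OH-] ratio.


Threshold parameter = [Cl-] / [OH-] (molar basis; both in mmol/L, so units cancel)
Ratio = 633 / 284 = 2.23

2.23


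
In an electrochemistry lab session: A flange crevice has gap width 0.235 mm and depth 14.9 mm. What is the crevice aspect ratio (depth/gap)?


Aspect ratio = depth / gap
Ratio = 14.9 / 0.235 = 63.4

63.4


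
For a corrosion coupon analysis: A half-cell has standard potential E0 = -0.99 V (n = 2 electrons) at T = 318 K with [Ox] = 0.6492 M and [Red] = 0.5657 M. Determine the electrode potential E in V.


Apply the Nernst equation: E = E0 + (RT/nF)*ln([Ox]/[Red])
Step 1: RT/nF = 8.314*318/(2*96485) = 0.01370084 V
Step 2: [Ox]/[Red] = 0.6492/0.5657 = 1.147605
Step 3: ln(1.147605) = 0.137677
Step 4: correction = 0.01370084 * 0.137677 = 0.002 V
E = -0.99 + 0.002 = -0.988 V

-0.988 V


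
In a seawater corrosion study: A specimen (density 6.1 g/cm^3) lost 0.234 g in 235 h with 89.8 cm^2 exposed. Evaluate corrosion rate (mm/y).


Apply the mm/y weight-loss relation: CR = 87600 * W / (D * A * T)
Numerator: 87600 * 0.234 = 20498.4
Denominator: 6.1 * 89.8 * 235 = 128728.3
CR = 20498.4 / 128728.3 = 0.15924 mm/y

0.15924 mm/y


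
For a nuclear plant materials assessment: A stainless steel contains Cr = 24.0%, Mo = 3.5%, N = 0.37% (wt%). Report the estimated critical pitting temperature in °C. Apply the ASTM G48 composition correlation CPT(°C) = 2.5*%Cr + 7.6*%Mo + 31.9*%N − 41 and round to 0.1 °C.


Apply the ASTM G48 empirical CPT estimate: CPT(°C) = 2.5*%Cr + 7.6*%Mo + 31.9*%N − 41
2.5*24.0 = 60; 7.6*3.5 = 26.6; 31.9*0.37 = 11.803
CPT = 60 + 26.6 + 11.803 − 41 = 57.403 °C
Rounded to 0.1 °C: CPT ≈ 57.4 °C

57.4 °C


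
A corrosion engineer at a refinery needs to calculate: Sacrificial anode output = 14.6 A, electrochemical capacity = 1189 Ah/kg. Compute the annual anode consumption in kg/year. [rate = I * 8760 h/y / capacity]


Annual consumption = current * hours per year / capacity
Rate = 14.6 * 8760 / 1189 = 107.6 kg/year

107.6 kg/year


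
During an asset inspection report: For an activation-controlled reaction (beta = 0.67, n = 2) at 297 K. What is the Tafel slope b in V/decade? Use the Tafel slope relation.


Apply the Tafel slope relation: b = 2.303*R*T/(beta*n*F)
Numerator: 2.303 * 8.314 * 297 = 5686.7
Denominator: 0.67 * 2 * 96485 = 129289.9
b = 5686.7 / 129289.9 = 0.044 V/decade

0.044 V/decade


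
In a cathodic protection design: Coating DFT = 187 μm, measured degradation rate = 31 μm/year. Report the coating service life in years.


Service life = thickness / degradation rate
Life = 187 / 31 = 6.0 years

6.0 years


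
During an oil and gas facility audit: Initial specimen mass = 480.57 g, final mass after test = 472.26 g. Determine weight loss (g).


Weight loss = initial − final
WL = 480.57 − 472.26 = 8.31 g

8.31 g


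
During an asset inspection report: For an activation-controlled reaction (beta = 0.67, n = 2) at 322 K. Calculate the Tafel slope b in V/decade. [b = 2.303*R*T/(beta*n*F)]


Apply the Tafel slope relation: b = 2.303*R*T/(beta*n*F)
Numerator: 2.303 * 8.314 * 322 = 6165.38
Denominator: 0.67 * 2 * 96485 = 129289.9
b = 6165.38 / 129289.9 = 0.048 V/decade

0.048 V/decade


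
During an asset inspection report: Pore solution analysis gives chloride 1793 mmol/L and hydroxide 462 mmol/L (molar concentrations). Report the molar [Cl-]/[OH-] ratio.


Threshold parameter = [Cl-] / [OH-] (molar basis; both in mmol/L, so units cancel)
Ratio = 1793 / 462 = 3.88

3.88


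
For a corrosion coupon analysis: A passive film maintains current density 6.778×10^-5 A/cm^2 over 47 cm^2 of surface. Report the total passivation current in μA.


I = i_pass * A, then convert A → μA (×10^6)
I = 6.778×10^-5 * 47 * 10^6 = 3185.66 μA

3185.66 μA


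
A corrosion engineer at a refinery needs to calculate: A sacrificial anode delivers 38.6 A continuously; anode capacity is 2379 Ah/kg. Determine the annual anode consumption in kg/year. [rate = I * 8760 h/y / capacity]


Annual consumption = current * hours per year / capacity
Rate = 38.6 * 8760 / 2379 = 142.1 kg/year

142.1 kg/year


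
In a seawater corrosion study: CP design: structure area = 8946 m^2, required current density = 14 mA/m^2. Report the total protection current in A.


I = area * current density, then convert mA → A (÷1000)
I = 8946 * 14 / 1000 = 125.24 A

125.24 A


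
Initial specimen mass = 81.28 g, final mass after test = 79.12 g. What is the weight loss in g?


Weight loss = initial − final
WL = 81.28 − 79.12 = 2.16 g

2.16 g


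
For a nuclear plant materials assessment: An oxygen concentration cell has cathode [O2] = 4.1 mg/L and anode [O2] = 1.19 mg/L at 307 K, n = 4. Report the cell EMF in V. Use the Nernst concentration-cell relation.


Apply the Nernst concentration-cell relation: E = (RT/nF)*ln(C_cathode/C_anode)
RT/nF = 8.314*307/(4*96485) = 0.00661346 V
ln(4.1/1.19) = 1.23703
E = 0.00661346 * 1.23703 = 0.00818 V

0.00818 V


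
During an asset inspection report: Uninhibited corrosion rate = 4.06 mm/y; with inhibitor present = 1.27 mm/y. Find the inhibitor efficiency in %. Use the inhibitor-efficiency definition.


Apply the inhibitor-efficiency definition: IE = (CR_blank − CR_inh)/CR_blank × 100
IE = (4.06 − 1.27) / 4.06 × 100
IE = 2.79 / 4.06 × 100 = 68.7 %

68.7 %


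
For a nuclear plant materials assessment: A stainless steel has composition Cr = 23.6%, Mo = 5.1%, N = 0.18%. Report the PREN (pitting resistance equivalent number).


Apply the PREN formula: PREN = Cr + 3.3*Mo + 16*N
PREN = 23.6 + 3.3*5.1 + 16*0.18
PREN = 23.6 + 16.83 + 2.88 = 43.31

43.31


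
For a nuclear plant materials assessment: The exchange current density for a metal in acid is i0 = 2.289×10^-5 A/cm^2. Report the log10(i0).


i0 = 2.289×10^-5 A/cm^2
log10(i0) = -4.64

-4.64


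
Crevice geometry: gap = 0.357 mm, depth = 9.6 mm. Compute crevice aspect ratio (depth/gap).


Aspect ratio = depth / gap
Ratio = 9.6 / 0.357 = 26.9

26.9


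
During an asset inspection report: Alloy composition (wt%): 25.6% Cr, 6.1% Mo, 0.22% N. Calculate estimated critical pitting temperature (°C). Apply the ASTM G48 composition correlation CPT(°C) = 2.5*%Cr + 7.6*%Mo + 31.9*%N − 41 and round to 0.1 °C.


Apply the ASTM G48 empirical CPT estimate: CPT(°C) = 2.5*%Cr + 7.6*%Mo + 31.9*%N − 41
2.5*25.6 = 64; 7.6*6.1 = 46.36; 31.9*0.22 = 7.018
CPT = 64 + 46.36 + 7.018 − 41 = 76.378 °C
Rounded to 0.1 °C: CPT ≈ 76.4 °C

76.4 °C


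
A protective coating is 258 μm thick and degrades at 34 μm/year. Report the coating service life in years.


Service life = thickness / degradation rate
Life = 258 / 34 = 7.6 years

7.6 years


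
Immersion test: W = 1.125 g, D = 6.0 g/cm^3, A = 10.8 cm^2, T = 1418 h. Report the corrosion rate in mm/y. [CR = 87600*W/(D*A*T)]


Apply the mm/y weight-loss relation: CR = 87600 * W / (D * A * T)
Numerator: 87600 * 1.125 = 98550.0
Denominator: 6.0 * 10.8 * 1418 = 91886.4
CR = 98550.0 / 91886.4 = 1.07252 mm/y

1.07252 mm/y


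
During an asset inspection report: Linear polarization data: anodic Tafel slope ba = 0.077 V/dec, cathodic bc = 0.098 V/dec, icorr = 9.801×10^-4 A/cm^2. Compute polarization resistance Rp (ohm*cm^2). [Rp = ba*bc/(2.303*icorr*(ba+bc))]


Apply the Stern-Geary equation: Rp = ba*bc / (2.303*icorr*(ba+bc))
ba*bc = 0.077*0.098 = 0.007546
ba+bc = 0.175; 2.303*icorr*(ba+bc) = 2.303*9.801×10^-4*0.175 = 3.950048×10^-4
Rp = 0.007546 / 3.950048×10^-4 = 19.1 ohm*cm^2

19.1 ohm*cm^2


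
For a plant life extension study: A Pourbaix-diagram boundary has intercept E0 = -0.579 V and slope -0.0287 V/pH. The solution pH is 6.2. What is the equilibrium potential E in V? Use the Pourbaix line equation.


Apply the Pourbaix line equation: E = E0 + slope*pH
E = -0.579 + (-0.0287)*6.2 = -0.579 + (-0.17794) = -0.75694 V
Rounded to 4 decimal places: E = -0.7569 V

-0.7569 V


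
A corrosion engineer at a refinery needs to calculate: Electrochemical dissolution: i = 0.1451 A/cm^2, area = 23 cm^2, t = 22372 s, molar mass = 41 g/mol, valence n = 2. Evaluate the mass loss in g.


Apply Faraday's law: m = i*A*t*M / (n*F)
Total charge passed Q = i*A*t = 0.1451*23*22372 = 74662.0756 C
m = Q*M/(n*F) = 74662.0756*41/(2*96485) = 15.863 g

15.863 g


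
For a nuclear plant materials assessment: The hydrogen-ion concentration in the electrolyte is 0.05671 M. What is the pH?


pH = −log10[H+]
pH = −log10(0.05671) = 1.25

1.25


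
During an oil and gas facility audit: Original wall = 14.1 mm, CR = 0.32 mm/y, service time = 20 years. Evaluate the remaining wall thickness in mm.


Remaining wall = original − CR × time
t = 14.1 − 0.32*20 = 14.1 − 6.4 = 7.7 mm

7.7 mm


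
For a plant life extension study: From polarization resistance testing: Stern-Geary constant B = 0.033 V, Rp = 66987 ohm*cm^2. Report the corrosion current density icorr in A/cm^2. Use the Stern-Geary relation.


Apply the Stern-Geary relation: icorr = B / Rp
icorr = 0.033 / 66987 = 4.926×10^-7 A/cm^2

4.926×10^-7 A/cm^2


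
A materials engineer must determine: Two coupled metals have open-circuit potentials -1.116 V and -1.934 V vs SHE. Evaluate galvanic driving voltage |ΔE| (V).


Driving voltage is the absolute potential difference.
|ΔE| = |-1.116 − (-1.934)| = 0.818 V

0.818 V


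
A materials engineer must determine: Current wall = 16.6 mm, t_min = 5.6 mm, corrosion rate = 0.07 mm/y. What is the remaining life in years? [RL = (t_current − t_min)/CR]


Apply the remaining-life relation: RL = (t_current − t_min) / CR
RL = (16.6 − 5.6) / 0.07 = 11.0 / 0.07 = 157.1 years

157.1 years


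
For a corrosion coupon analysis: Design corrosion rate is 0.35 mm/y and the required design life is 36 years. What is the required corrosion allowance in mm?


Corrosion allowance = CR × design life
CA = 0.35 * 36 = 12.6 mm

12.6 mm


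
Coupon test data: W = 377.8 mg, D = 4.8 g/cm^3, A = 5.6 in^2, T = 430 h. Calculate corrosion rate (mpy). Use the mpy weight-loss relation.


Apply the mpy weight-loss relation: CR = 534 * W / (D * A * T)
Numerator: 534 * 377.8 = 201745.2
Denominator: 4.8 * 5.6 * 430 = 11558.4
CR = 201745.2 / 11558.4 = 17.4544 mpy

17.4544 mpy


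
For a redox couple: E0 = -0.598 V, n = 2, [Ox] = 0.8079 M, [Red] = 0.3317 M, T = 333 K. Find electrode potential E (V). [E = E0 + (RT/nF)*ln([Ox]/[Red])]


Apply the Nernst equation: E = E0 + (RT/nF)*ln([Ox]/[Red])
Step 1: RT/nF = 8.314*333/(2*96485) = 0.01434711 V
Step 2: [Ox]/[Red] = 0.8079/0.3317 = 2.435635
Step 3: ln(2.435635) = 0.890208
Step 4: correction = 0.01434711 * 0.890208 = 0.0128 V
E = -0.598 + 0.0128 = -0.5852 V

-0.5852 V


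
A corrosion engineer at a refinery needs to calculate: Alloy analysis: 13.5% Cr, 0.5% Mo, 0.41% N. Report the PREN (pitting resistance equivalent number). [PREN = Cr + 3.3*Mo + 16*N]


Apply the PREN formula: PREN = Cr + 3.3*Mo + 16*N
PREN = 13.5 + 3.3*0.5 + 16*0.41
PREN = 13.5 + 1.65 + 6.56 = 21.71

21.71


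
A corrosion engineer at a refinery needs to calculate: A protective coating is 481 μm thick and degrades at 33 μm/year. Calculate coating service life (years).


Service life = thickness / degradation rate
Life = 481 / 33 = 14.6 years

14.6 years


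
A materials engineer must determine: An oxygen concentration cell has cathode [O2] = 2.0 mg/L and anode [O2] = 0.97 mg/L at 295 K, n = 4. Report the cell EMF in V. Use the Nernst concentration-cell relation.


Apply the Nernst concentration-cell relation: E = (RT/nF)*ln(C_cathode/C_anode)
RT/nF = 8.314*295/(4*96485) = 0.00635495 V
ln(2.0/0.97) = 0.72361
E = 0.00635495 * 0.72361 = 0.0046 V

0.0046 V


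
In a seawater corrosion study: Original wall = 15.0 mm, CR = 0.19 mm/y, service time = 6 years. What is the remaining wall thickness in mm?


Remaining wall = original − CR × time
t = 15.0 − 0.19*6 = 15.0 − 1.14 = 13.86 mm

13.86 mm


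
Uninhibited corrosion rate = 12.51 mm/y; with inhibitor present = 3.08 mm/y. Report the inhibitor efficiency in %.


Apply the inhibitor-efficiency definition: IE = (CR_blank − CR_inh)/CR_blank × 100
IE = (12.51 − 3.08) / 12.51 × 100
IE = 9.43 / 12.51 × 100 = 75.4 %

75.4 %


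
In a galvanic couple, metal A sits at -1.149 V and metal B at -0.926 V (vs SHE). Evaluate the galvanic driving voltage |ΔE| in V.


Driving voltage is the absolute potential difference.
|ΔE| = |-1.149 − (-0.926)| = 0.223 V

0.223 V


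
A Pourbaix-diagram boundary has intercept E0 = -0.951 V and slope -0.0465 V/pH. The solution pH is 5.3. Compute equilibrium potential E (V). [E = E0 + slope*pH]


Apply the Pourbaix line equation: E = E0 + slope*pH
E = -0.951 + (-0.0465)*5.3 = -0.951 + (-0.24645) = -1.19745 V
Rounded to 3 decimal places: E = -1.197 V

-1.197 V


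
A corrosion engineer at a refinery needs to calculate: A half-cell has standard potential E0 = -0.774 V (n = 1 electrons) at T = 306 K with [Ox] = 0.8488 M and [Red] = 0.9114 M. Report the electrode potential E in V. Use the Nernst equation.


Apply the Nernst equation: E = E0 + (RT/nF)*ln([Ox]/[Red])
Step 1: RT/nF = 8.314*306/(1*96485) = 0.02636766 V
Step 2: [Ox]/[Red] = 0.8488/0.9114 = 0.931314
Step 3: ln(0.931314) = -0.071159
Step 4: correction = 0.02636766 * -0.071159 = -0.002 V
E = -0.774 + -0.002 = -0.776 V

-0.776 V


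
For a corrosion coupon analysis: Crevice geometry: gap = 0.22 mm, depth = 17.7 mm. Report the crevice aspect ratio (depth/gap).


Aspect ratio = depth / gap
Ratio = 17.7 / 0.22 = 80.5

80.5


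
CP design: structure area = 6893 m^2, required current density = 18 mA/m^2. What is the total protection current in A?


I = area * current density, then convert mA → A (÷1000)
I = 6893 * 18 / 1000 = 124.07 A

124.07 A
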